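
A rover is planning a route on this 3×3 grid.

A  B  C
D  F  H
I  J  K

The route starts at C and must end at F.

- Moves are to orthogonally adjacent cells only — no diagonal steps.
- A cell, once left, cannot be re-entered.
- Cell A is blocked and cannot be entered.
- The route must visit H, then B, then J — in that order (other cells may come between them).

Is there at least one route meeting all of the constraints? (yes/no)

Even ignoring the required order, no revisit-free route from C to F manages to pass through all of H, B, and J: branching out from C, every path either misses one of them or, having collected them, can no longer reach F without re-entering a cell.

no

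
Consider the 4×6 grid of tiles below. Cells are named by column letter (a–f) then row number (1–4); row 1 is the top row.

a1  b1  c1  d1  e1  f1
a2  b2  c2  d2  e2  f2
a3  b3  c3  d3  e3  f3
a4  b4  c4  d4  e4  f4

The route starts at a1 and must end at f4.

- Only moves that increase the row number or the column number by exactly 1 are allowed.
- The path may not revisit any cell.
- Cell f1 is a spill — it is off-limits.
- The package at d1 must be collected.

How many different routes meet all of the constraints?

A right/down-only route from a1 to f4 makes exactly 3 down-moves and 5 right-moves in some order.
With no other constraints that would be C(8,3) = 56 routes.
Split at d1 and multiply the segment counts (each segment already excludes blocked cells): a1→d1: 1; d1→f4: 9; product = 9.
That gives 9 routes.

9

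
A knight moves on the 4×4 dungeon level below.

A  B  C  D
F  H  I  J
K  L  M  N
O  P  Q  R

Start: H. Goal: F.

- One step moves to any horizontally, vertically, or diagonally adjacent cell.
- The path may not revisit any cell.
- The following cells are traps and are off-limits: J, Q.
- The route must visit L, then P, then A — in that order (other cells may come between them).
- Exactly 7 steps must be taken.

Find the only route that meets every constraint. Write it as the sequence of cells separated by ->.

H -> L -> P -> M -> I -> B -> A -> F

The waypoints must appear in the order L, P, A, with no cell reused.
Route from H: 2× down (reaching P), up-right to M, up to I, up-left to B, left to A, down to F — 7 moves in all.
Check: order respected (L at step 1, P at step 2, A at step 6); 7 moves as required.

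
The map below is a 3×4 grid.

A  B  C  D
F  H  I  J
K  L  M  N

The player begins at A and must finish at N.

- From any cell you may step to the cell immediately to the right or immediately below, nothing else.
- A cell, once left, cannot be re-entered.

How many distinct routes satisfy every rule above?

10

A right/down-only route from A to N makes exactly 2 down-moves and 3 right-moves in some order.
With no other constraints that would be C(5,2) = 10 routes.
That gives 10 routes.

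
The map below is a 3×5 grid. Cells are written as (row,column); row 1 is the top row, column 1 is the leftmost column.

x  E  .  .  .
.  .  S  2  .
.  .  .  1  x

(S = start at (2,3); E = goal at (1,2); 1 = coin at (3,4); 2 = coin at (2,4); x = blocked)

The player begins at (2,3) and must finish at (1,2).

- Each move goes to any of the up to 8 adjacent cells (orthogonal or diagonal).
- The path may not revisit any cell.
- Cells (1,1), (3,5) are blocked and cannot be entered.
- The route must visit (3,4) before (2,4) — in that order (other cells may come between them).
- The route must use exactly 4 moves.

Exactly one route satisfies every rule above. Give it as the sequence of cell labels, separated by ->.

(2,3) -> (3,4) -> (2,4) -> (1,3) -> (1,2)

The waypoints must appear in the order (3,4), (2,4), with no cell reused.
Route from (2,3): down-right to (3,4), up to (2,4), up-left to (1,3), left to (1,2) — 4 moves in all.
Check: order respected (1 at step 1, 2 at step 2); 4 moves as required.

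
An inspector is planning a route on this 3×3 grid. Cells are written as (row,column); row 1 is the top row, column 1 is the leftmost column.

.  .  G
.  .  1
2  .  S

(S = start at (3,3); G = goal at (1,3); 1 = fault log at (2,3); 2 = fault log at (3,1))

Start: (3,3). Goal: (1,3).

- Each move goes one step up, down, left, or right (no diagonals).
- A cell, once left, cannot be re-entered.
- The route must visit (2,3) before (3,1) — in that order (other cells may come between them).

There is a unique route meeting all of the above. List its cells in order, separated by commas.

(3,3), (2,3), (2,2), (3,2), (3,1), (2,1), (1,1), (1,2), (1,3)

The waypoints must appear in the order (2,3), (3,1), with no cell reused.
Route from (3,3): up 1 to (2,3), left 1 to (2,2), down 1 to (3,2), left 1 to (3,1), up 2 to (1,1), right 2 to (1,3) — 8 moves in all.
Check: order respected (1 at step 1, 2 at step 4).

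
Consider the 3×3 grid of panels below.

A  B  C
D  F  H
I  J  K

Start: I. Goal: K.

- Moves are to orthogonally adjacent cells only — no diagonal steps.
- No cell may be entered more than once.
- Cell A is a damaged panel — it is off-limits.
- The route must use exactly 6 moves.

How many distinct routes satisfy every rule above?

2

Need simple routes of exactly 6 moves from I to K (Manhattan distance 2, so 2 moves are spent on a detour and 2 undoing it).
Enumerating: I D F B C H K | I J F B C H K.
That gives 2 routes.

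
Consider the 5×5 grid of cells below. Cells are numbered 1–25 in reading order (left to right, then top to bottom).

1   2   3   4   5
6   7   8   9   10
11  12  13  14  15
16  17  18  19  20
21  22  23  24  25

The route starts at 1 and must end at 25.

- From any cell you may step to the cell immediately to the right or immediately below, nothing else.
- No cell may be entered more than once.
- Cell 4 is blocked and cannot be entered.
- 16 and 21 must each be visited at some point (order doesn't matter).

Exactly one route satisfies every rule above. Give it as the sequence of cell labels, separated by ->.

Moves only go right or down, so the column and row indices never decrease.
Route from 1: down 4 to 21, right 4 to 25 — 8 moves in all.
Check: all required cells visited.

1 -> 6 -> 11 -> 16 -> 21 -> 22 -> 23 -> 24 -> 25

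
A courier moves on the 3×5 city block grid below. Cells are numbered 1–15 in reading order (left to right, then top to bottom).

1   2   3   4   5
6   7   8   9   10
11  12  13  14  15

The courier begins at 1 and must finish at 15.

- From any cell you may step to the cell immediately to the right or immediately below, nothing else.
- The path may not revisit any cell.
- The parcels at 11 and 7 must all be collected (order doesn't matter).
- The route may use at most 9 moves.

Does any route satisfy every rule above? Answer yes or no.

11 is below but to the left of 7: going 7 → 11 would need a leftward move and 11 → 7 an upward move, so no right/down-only route can visit both required cells.

no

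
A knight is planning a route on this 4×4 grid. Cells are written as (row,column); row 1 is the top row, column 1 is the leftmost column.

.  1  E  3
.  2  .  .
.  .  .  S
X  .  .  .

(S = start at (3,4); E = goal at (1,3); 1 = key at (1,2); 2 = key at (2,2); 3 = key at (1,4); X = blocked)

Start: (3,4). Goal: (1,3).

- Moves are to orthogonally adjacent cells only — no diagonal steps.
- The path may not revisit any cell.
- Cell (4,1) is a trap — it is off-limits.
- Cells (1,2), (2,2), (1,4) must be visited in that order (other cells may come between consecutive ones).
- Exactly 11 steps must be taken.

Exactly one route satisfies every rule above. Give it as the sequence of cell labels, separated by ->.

The waypoints must appear in the order (1,2), (2,2), (1,4), with no cell reused.
Route from (3,4): 3× left (reaching (3,1)), 2× up (reaching (1,1)), right to (1,2), down to (2,2), 2× right (reaching (2,4)), up to (1,4), left to (1,3) — 11 moves in all.
Check: order respected (1 at step 6, 2 at step 7, 3 at step 10); 11 moves as required.

(3,4) -> (3,3) -> (3,2) -> (3,1) -> (2,1) -> (1,1) -> (1,2) -> (2,2) -> (2,3) -> (2,4) -> (1,4) -> (1,3)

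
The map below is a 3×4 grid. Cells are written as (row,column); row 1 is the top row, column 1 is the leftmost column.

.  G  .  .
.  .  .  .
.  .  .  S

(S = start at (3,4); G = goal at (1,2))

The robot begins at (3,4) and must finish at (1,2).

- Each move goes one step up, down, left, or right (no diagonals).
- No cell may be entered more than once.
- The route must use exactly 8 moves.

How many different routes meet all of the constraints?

Need simple routes of exactly 8 moves from (3,4) to (1,2) (Manhattan distance 4, so 2 moves are spent on a detour and 2 undoing it).
Branch systematically from the start, pruning whenever the remaining move budget drops below the Manhattan distance to (1,2) or differs from it in parity. Grouping the completions by first move — via (2,4): 6; via (3,3): 3 — and summing: 6 + 3 = 9.
That gives 9 routes.

9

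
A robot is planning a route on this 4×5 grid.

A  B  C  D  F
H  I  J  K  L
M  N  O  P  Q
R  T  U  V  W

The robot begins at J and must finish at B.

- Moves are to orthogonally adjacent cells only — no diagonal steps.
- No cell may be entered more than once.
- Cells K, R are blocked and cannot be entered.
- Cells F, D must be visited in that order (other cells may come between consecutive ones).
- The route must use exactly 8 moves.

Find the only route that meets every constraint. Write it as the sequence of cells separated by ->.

The waypoints must appear in the order F, D, with no cell reused.
Route from J: down 1 to O, right 2 to Q, up 2 to F, left 3 to B — 8 moves in all.
Check: order respected (F at step 5, D at step 6); 8 moves as required.

J -> O -> P -> Q -> L -> F -> D -> C -> B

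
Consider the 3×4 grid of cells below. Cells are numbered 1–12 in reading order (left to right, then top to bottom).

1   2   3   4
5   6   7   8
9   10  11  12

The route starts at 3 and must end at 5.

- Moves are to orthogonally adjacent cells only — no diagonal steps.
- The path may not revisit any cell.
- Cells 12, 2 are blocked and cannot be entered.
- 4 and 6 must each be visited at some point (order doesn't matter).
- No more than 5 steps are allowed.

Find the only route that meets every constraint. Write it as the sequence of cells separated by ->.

Any route must reach 4 and 6 and still end at 5 within 5 moves, so the order of the required stops is forced.
Route from 3: right 1 to 4, down 1 to 8, left 3 to 5 — 5 moves in all.
Check: all required cells visited; 5 ≤ 5 moves.

3 -> 4 -> 8 -> 7 -> 6 -> 5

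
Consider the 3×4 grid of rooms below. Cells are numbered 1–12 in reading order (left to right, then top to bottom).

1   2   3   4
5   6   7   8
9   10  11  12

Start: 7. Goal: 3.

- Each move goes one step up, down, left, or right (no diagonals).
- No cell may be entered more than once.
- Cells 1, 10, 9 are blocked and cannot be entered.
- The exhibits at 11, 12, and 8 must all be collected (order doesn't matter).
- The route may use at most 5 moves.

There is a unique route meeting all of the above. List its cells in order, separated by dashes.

Any route must reach 11, 12, and 8 and still end at 3 within 5 moves, so the order of the required stops is forced.
Route from 7: down to 11, right to 12, 2× up (reaching 4), left to 3 — 5 moves in all.
Check: all required cells visited; 5 ≤ 5 moves.

7 - 11 - 12 - 8 - 4 - 3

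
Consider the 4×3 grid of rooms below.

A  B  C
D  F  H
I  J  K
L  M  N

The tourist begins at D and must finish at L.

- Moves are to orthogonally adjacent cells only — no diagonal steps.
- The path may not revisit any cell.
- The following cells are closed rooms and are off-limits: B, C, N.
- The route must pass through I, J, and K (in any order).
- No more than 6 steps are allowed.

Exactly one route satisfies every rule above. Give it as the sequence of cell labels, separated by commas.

D, F, H, K, J, I, L

The budget equals the shortest possible length, so every move has to be on a shortest route through the required cells.
Route from D: right 2 to H, down 1 to K, left 2 to I, down 1 to L — 6 moves in all.
Check: all required cells visited; 6 ≤ 6 moves.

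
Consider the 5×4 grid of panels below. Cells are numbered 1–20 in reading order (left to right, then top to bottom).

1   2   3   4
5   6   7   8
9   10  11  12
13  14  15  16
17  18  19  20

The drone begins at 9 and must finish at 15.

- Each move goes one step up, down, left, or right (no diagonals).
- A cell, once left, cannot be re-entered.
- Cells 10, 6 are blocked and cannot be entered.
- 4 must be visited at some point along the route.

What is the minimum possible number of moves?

Any route passes through 4 somewhere between 9 and 15. Summing Manhattan distances along the two legs (9 → 4 → 15) gives a lower bound of 5 + 4 = 9 moves.
A route of 9 moves achieves this: 9 → 5 → 1 → 2 → 3 → 4 → 8 → 12 → 16 → 15.
Since 9 matches the lower bound, it is optimal.

9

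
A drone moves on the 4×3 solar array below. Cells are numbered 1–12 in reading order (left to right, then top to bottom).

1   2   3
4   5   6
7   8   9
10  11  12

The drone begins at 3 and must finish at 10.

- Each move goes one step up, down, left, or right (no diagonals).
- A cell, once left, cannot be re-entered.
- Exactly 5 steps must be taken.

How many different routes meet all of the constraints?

Need simple routes of exactly 5 moves from 3 to 10 (Manhattan distance 5, so 0 moves are spent on a detour and 0 undoing it).
Branch systematically from the start, pruning whenever the remaining move budget drops below the Manhattan distance to 10 or differs from it in parity. Grouping the completions by first move — via 6: 6; via 2: 4 — and summing: 6 + 4 = 10.
That gives 10 routes.

10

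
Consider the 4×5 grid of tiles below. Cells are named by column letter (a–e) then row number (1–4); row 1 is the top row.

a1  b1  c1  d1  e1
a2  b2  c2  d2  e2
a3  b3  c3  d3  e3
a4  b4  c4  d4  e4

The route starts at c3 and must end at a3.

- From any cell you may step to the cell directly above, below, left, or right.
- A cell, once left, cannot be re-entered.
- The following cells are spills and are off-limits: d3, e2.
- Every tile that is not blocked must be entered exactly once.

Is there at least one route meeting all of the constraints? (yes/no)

Cell e1 has only one open neighbour but is neither the start nor the goal, so a Hamiltonian route would have to both enter and leave it through the same neighbour — impossible without revisiting.

no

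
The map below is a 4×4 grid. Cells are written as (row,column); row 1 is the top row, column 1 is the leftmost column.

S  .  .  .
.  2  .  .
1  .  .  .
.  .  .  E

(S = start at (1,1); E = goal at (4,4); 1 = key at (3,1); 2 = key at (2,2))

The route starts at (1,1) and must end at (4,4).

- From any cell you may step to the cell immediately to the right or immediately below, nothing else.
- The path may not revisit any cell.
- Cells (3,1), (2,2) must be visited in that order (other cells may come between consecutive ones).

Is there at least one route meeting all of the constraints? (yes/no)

(2,2) lies above (3,1), so going from (3,1) to (2,2) would need an upward move — but moves only go right/down, so (3,1) cannot be visited before (2,2).

no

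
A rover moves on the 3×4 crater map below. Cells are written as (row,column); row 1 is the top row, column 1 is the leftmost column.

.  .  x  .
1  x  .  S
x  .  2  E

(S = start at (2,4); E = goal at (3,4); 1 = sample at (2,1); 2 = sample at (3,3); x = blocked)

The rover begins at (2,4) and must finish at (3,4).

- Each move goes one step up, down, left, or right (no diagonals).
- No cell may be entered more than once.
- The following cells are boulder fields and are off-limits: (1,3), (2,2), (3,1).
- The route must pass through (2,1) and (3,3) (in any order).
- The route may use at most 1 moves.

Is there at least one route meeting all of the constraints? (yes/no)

The blocked cells wall (2,1) off from (2,4) completely — no sequence of moves reaches it at all, so no route can satisfy the rules.

no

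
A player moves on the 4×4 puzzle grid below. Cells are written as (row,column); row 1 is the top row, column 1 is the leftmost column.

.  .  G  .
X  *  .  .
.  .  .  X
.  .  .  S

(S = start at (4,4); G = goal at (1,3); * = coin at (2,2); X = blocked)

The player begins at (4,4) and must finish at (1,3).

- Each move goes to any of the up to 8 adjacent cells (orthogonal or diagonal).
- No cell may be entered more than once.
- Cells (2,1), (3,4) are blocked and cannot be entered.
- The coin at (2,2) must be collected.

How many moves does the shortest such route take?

Any route passes through (2,2) somewhere between (4,4) and (1,3). Summing Chebyshev distances along the two legs ((4,4) → (2,2) → (1,3)) gives a lower bound of 2 + 1 = 3 moves.
A route of 3 moves achieves this: (4,4) → (3,3) → (2,2) → (1,3).
Since 3 matches the lower bound, it is optimal.

3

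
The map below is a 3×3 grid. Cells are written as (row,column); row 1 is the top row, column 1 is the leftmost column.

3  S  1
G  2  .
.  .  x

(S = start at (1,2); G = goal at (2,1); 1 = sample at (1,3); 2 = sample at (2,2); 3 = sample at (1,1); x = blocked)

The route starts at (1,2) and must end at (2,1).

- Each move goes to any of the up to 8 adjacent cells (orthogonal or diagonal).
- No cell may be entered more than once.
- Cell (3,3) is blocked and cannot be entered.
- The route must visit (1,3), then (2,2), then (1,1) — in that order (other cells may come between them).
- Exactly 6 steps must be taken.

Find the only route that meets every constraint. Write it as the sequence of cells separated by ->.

(1,2) -> (1,3) -> (2,3) -> (3,2) -> (2,2) -> (1,1) -> (2,1)

The waypoints must appear in the order (1,3), (2,2), (1,1), with no cell reused.
Route from (1,2): right 1 to (1,3), down 1 to (2,3), down-left 1 to (3,2), up 1 to (2,2), up-left 1 to (1,1), down 1 to (2,1) — 6 moves in all.
Check: order respected (1 at step 1, 2 at step 4, 3 at step 5); 6 moves as required.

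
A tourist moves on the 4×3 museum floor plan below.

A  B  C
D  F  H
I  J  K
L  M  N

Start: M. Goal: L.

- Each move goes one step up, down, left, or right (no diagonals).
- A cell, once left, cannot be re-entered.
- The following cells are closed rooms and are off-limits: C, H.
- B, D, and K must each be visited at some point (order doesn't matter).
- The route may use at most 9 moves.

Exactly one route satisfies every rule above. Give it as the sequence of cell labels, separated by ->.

The budget equals the shortest possible length, so every move has to be on a shortest route through the required cells.
Route from M: right 1 to N, up 1 to K, left 1 to J, up 2 to B, left 1 to A, down 3 to L — 9 moves in all.
Check: all required cells visited; 9 ≤ 9 moves.

M -> N -> K -> J -> F -> B -> A -> D -> I -> L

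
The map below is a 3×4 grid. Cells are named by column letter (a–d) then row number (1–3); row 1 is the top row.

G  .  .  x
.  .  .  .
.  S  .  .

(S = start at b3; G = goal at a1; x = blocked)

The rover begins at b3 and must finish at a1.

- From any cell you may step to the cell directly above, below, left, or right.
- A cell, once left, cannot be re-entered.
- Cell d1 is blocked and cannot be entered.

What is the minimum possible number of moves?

The Manhattan distance from b3 to a1 is |3−1| + |2−1| = 3, so at least 3 moves are needed.
A route of 3 moves achieves this: b3 → b2 → b1 → a1.
Since 3 matches the lower bound, it is optimal.

3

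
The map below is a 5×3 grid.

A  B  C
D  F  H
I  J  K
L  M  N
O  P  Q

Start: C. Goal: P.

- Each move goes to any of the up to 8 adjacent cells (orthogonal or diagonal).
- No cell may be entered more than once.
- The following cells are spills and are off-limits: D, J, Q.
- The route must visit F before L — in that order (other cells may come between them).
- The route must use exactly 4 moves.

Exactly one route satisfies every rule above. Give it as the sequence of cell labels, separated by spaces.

C F I L P

The waypoints must appear in the order F, L, with no cell reused.
Route from C: down-left 2 to I, down 1 to L, down-right 1 to P — 4 moves in all.
Check: order respected (F at step 1, L at step 3); 4 moves as required.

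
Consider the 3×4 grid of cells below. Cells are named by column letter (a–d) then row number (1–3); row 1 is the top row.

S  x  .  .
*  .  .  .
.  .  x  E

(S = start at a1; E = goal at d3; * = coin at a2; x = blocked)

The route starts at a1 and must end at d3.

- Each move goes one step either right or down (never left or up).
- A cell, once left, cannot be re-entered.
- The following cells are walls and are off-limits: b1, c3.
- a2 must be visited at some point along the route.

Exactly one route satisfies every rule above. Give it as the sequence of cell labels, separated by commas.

a1, a2, b2, c2, d2, d3

Moves only go right or down, so the column and row indices never decrease.
Route from a1: down 1 to a2, right 3 to d2, down 1 to d3 — 5 moves in all.
Check: all required cells visited.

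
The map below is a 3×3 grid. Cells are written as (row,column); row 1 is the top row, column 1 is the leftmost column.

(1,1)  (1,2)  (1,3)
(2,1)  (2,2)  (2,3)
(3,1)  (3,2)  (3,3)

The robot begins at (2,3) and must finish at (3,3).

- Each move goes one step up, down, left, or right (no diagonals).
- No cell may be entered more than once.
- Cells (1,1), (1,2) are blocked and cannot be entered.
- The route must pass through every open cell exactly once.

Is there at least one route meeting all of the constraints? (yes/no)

Cell (1,3) has only one open neighbour but is neither the start nor the goal, so a Hamiltonian route would have to both enter and leave it through the same neighbour — impossible without revisiting.

no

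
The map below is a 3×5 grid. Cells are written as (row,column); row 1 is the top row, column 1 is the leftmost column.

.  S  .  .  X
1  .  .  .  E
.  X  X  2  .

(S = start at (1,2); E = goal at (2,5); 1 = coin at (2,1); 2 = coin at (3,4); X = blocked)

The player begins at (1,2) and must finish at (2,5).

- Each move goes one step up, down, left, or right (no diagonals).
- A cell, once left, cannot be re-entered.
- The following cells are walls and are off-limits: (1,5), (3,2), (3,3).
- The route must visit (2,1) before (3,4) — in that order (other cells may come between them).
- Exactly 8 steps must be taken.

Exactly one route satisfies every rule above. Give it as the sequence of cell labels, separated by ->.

(1,2) -> (1,1) -> (2,1) -> (2,2) -> (2,3) -> (2,4) -> (3,4) -> (3,5) -> (2,5)

The waypoints must appear in the order (2,1), (3,4), with no cell reused.
Route from (1,2): left 1 to (1,1), down 1 to (2,1), right 3 to (2,4), down 1 to (3,4), right 1 to (3,5), up 1 to (2,5) — 8 moves in all.
Check: order respected (1 at step 2, 2 at step 6); 8 moves as required.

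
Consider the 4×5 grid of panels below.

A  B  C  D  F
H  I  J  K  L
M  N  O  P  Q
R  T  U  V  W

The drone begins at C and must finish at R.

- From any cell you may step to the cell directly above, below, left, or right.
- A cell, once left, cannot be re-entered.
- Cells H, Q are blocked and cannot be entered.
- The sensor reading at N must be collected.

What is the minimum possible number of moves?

5

Any route passes through N somewhere between C and R. Summing Manhattan distances along the two legs (C → N → R) gives a lower bound of 3 + 2 = 5 moves.
A route of 5 moves achieves this: C → J → O → N → T → R.
Since 5 matches the lower bound, it is optimal.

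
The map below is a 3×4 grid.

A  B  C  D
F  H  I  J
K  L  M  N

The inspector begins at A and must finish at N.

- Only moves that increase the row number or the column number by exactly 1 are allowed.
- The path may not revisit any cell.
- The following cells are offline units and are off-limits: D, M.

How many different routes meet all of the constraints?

A right/down-only route from A to N makes exactly 2 down-moves and 3 right-moves in some order.
With no other constraints that would be C(5,2) = 10 routes.
Subtract routes through each blocked cell (inclusion–exclusion for overlaps): − through D: 1 − through M: 6 → 3.
That gives 3 routes.

3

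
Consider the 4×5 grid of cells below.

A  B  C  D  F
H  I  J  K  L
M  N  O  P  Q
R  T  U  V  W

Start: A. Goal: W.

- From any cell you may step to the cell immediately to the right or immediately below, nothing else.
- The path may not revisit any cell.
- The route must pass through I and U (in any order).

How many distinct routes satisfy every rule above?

6

A right/down-only route from A to W makes exactly 3 down-moves and 4 right-moves in some order.
With no other constraints that would be C(7,3) = 35 routes.
A monotone route can only reach the required cells in the order I, U, so split there and multiply the segment counts: A→I: 2; I→U: 3; U→W: 1; product = 6.
That gives 6 routes.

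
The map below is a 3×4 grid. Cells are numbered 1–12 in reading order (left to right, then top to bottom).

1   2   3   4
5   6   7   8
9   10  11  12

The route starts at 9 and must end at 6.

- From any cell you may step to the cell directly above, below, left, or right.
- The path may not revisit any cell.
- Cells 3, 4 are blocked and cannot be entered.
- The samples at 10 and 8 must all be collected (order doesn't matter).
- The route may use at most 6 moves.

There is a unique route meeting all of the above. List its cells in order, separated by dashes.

The 6-move cap with required stops at 10, 8 leaves no slack for detours.
Route from 9: right 3 to 12, up 1 to 8, left 2 to 6 — 6 moves in all.
Check: all required cells visited; 6 ≤ 6 moves.

9 - 10 - 11 - 12 - 8 - 7 - 6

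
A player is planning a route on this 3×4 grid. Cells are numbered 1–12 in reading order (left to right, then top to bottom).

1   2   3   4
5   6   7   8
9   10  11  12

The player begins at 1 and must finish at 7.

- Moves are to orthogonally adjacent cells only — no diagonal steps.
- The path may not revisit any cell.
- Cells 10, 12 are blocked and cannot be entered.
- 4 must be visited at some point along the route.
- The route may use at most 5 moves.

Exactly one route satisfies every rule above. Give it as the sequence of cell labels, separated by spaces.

1 2 3 4 8 7

Any route must reach 4 and still end at 7 within 5 moves, so the order of the required stops is forced.
Route from 1: 3× right (reaching 4), down to 8, left to 7 — 5 moves in all.
Check: all required cells visited; 5 ≤ 5 moves.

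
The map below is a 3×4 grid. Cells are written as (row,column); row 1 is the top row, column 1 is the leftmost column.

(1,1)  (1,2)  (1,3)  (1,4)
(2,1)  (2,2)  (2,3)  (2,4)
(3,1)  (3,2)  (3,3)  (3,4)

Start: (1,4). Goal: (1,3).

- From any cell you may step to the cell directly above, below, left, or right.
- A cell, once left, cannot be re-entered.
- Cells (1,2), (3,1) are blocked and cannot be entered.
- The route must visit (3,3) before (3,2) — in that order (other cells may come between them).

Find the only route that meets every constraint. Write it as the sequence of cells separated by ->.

(1,4) -> (2,4) -> (3,4) -> (3,3) -> (3,2) -> (2,2) -> (2,3) -> (1,3)

The waypoints must appear in the order (3,3), (3,2), with no cell reused.
Route from (1,4): 2× down (reaching (3,4)), 2× left (reaching (3,2)), up to (2,2), right to (2,3), up to (1,3) — 7 moves in all.
Check: order respected ((3,3) at step 3, (3,2) at step 4).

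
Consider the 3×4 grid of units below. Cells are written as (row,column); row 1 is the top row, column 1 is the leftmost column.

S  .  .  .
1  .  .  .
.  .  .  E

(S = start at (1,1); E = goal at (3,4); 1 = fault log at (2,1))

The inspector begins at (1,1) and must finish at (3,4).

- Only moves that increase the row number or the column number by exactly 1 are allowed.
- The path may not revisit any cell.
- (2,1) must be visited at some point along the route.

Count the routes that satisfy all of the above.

A right/down-only route from (1,1) to (3,4) makes exactly 2 down-moves and 3 right-moves in some order.
With no other constraints that would be C(5,2) = 10 routes.
Split at (2,1) and multiply the segment counts: (1,1)→(2,1): 1; (2,1)→(3,4): 4; product = 4.
That gives 4 routes.

4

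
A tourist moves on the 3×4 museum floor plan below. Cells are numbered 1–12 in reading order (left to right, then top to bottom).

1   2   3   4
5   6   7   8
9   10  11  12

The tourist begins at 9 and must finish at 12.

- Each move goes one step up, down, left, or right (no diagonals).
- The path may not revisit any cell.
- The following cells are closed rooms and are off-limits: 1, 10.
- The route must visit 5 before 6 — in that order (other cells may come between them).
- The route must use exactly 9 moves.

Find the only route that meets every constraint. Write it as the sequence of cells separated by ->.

The waypoints must appear in the order 5, 6, with no cell reused.
Route from 9: up to 5, right to 6, up to 2, 2× right (reaching 4), down to 8, left to 7, down to 11, right to 12 — 9 moves in all.
Check: order respected (5 at step 1, 6 at step 2); 9 moves as required.

9 -> 5 -> 6 -> 2 -> 3 -> 4 -> 8 -> 7 -> 11 -> 12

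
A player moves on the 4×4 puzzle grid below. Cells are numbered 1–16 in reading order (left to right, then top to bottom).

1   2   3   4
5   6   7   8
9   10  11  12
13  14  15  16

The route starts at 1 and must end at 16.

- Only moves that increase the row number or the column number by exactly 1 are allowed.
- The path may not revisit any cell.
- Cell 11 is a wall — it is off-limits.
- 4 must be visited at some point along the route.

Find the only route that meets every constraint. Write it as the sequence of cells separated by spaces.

1 2 3 4 8 12 16

Moves only go right or down, so the column and row indices never decrease.
Route from 1: 3× right (reaching 4), 3× down (reaching 16) — 6 moves in all.
Check: all required cells visited.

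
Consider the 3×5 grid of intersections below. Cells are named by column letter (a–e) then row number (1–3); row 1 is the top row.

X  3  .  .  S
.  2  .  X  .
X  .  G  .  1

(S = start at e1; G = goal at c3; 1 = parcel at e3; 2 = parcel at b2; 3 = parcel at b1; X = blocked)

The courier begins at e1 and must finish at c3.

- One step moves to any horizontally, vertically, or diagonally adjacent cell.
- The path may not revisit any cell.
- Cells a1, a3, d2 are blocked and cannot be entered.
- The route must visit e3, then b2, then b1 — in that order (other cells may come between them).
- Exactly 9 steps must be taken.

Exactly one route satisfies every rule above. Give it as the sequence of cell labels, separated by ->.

The waypoints must appear in the order e3, b2, b1, with no cell reused.
Route from e1: down 2 to e3, left 1 to d3, up-left 1 to c2, left 1 to b2, up 1 to b1, down-left 1 to a2, down-right 1 to b3, right 1 to c3 — 9 moves in all.
Check: order respected (1 at step 2, 2 at step 5, 3 at step 6); 9 moves as required.

e1 -> e2 -> e3 -> d3 -> c2 -> b2 -> b1 -> a2 -> b3 -> c3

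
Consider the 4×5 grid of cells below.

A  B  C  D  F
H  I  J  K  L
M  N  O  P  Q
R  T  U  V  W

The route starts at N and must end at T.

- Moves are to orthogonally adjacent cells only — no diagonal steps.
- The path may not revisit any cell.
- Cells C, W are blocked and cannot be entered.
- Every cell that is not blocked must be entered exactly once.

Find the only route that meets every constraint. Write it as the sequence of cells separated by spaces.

Need to visit all 18 open cells exactly once, starting at N and ending at T.
Route from N: right to O, down to U, right to V, up to P, right to Q, 2× up (reaching F), left to D, down to K, 2× left (reaching I), up to B, left to A, 3× down (reaching R), right to T — 17 moves in all.
Check: all 18 open cells covered.

N O U V P Q L F D K J I B A H M R T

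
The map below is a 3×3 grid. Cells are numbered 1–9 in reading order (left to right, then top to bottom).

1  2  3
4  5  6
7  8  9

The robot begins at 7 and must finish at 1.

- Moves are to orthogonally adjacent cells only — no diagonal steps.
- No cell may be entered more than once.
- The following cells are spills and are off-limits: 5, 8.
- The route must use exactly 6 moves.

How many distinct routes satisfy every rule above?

Need simple routes of exactly 6 moves from 7 to 1 (Manhattan distance 2, so 2 moves are spent on a detour and 2 undoing it).
No route satisfies every constraint, so the count is 0.

0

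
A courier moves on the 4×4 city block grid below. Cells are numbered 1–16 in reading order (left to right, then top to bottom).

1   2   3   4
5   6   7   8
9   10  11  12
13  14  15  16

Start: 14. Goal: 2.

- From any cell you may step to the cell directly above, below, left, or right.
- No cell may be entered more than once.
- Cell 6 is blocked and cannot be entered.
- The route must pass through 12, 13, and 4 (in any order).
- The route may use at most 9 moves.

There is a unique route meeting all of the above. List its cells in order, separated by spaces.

The 9-move cap with required stops at 12, 13, 4 leaves no slack for detours.
Route from 14: left 1 to 13, up 1 to 9, right 3 to 12, up 2 to 4, left 2 to 2 — 9 moves in all.
Check: all required cells visited; 9 ≤ 9 moves.

14 13 9 10 11 12 8 4 3 2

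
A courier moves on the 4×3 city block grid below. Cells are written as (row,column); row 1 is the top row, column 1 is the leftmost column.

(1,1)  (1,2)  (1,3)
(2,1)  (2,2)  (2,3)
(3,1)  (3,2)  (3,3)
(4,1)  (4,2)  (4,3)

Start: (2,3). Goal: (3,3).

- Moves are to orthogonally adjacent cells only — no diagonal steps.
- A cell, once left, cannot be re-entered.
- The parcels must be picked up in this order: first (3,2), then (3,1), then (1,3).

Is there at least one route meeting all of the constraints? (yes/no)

Ignoring the required order, 8 revisit-free routes from (2,3) to (3,3) pass through all of (3,2), (3,1), and (1,3); the waypoint orders that occur are (1,3) → (3,1) → (3,2) (6); (1,3) → (3,2) → (3,1) (2) — never (3,2) → (3,1) → (1,3).

no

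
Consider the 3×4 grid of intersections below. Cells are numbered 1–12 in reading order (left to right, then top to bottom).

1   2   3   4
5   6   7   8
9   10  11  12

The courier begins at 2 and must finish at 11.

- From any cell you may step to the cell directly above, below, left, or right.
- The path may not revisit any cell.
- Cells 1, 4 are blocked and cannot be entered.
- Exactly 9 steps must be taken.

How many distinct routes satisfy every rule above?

Need simple routes of exactly 9 moves from 2 to 11 (Manhattan distance 3, so 3 moves are spent on a detour and 3 undoing it).
No route satisfies every constraint, so the count is 0.

0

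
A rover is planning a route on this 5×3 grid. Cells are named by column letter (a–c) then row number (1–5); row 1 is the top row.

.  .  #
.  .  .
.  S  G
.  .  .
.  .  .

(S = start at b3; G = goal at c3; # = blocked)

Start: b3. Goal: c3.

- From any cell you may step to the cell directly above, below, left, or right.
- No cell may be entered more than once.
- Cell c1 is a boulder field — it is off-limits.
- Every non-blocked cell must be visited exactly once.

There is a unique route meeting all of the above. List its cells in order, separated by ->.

Need to visit all 14 open cells exactly once, starting at b3 and ending at c3.
Cell a1 has only two open neighbours (a2 and b1), so the path must pass straight through it: one of those is the cell it's entered from and the other is where it exits.
Route from b3: down 1 to b4, right 1 to c4, down 1 to c5, left 2 to a5, up 4 to a1, right 1 to b1, down 1 to b2, right 1 to c2, down 1 to c3 — 13 moves in all.
Check: all 14 open cells covered.

b3 -> b4 -> c4 -> c5 -> b5 -> a5 -> a4 -> a3 -> a2 -> a1 -> b1 -> b2 -> c2 -> c3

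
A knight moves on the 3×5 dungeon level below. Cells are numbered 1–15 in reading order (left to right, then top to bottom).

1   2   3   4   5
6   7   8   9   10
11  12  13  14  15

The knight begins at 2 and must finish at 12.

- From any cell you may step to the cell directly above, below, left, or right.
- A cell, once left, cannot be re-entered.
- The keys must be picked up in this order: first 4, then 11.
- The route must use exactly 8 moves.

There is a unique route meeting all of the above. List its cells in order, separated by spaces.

2 3 4 9 8 7 6 11 12

The waypoints must appear in the order 4, 11, with no cell reused.
Route from 2: 2× right (reaching 4), down to 9, 3× left (reaching 6), down to 11, right to 12 — 8 moves in all.
Check: order respected (4 at step 2, 11 at step 7); 8 moves as required.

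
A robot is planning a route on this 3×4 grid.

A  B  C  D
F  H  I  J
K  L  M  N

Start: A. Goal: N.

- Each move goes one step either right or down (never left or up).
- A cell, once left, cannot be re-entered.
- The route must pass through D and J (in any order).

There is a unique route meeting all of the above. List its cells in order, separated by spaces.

Moves only go right or down, so the column and row indices never decrease.
Route from A: right 3 to D, down 2 to N — 5 moves in all.
Check: all required cells visited.

A B C D J N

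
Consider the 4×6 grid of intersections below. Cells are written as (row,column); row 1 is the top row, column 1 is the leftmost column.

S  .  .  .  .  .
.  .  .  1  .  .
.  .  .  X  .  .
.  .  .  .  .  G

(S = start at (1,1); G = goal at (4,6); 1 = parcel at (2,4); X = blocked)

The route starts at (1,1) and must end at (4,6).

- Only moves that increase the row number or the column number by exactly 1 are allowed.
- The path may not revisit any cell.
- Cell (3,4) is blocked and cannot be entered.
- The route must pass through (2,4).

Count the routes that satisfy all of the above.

A right/down-only route from (1,1) to (4,6) makes exactly 3 down-moves and 5 right-moves in some order.
With no other constraints that would be C(8,3) = 56 routes.
Split at (2,4) and multiply the segment counts (each segment already excludes blocked cells): (1,1)→(2,4): 4; (2,4)→(4,6): 3; product = 12.
That gives 12 routes.

12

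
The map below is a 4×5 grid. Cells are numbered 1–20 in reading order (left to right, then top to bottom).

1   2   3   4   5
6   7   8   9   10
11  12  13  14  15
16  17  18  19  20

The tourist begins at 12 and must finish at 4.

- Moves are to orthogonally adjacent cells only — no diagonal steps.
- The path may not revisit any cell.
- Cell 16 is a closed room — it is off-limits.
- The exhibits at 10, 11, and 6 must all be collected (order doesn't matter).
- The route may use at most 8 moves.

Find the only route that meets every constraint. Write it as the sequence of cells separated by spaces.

Any route must reach 10, 11, and 6 and still end at 4 within 8 moves, so the order of the required stops is forced.
Route from 12: left to 11, up to 6, 4× right (reaching 10), up to 5, left to 4 — 8 moves in all.
Check: all required cells visited; 8 ≤ 8 moves.

12 11 6 7 8 9 10 5 4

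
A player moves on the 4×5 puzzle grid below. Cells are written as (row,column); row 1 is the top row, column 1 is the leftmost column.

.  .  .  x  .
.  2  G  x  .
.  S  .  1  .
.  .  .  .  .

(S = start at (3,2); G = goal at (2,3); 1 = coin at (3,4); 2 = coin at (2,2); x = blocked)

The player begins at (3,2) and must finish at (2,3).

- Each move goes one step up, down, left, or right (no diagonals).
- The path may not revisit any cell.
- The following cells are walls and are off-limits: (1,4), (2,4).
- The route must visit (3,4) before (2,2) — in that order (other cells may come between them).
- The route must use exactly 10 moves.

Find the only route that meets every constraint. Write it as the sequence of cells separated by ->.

(3,2) -> (3,3) -> (3,4) -> (4,4) -> (4,3) -> (4,2) -> (4,1) -> (3,1) -> (2,1) -> (2,2) -> (2,3)

The waypoints must appear in the order (3,4), (2,2), with no cell reused.
Route from (3,2): 2× right (reaching (3,4)), down to (4,4), 3× left (reaching (4,1)), 2× up (reaching (2,1)), 2× right (reaching (2,3)) — 10 moves in all.
Check: order respected (1 at step 2, 2 at step 9); 10 moves as required.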